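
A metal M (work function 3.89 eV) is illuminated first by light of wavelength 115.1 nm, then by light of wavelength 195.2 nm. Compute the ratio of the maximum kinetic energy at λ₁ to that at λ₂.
2.7956

Using Einstein's equation: KE_max = hc/λ - φ

For λ₁ = 115.1 nm:
E₁ = hc/λ₁ = 10.7719 eV
KE₁ = E₁ - φ = 10.7719 - 3.89 = 6.8819 eV

For λ₂ = 195.2 nm:
E₂ = hc/λ₂ = 6.3516 eV
KE₂ = E₂ - φ = 6.3516 - 3.89 = 2.4616 eV

Ratio: KE₁/KE₂ = 6.8819/2.4616 = 2.7956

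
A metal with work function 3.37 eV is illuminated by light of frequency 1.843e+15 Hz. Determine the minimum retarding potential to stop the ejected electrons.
4.2520 V

The stopping potential V_s satisfies: eV_s = KE_max

First, find KE_max using Einstein's equation:
E_photon = hf = (6.626×10⁻³⁴ J·s)(1.843e+15 Hz) = 7.6220 eV
KE_max = E_photon - φ = 7.6220 - 3.37 = 4.2520 eV

Since eV_s = KE_max:
V_s = KE_max/e = 4.2520 V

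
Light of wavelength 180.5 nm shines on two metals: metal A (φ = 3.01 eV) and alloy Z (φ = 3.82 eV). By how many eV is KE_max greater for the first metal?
0.8100 eV

Using KE_max = hc/λ - φ for each metal:

Photon energy: E = hc/λ = 6.8689 eV

For metal A (φ₁ = 3.01 eV):
KE₁ = E - φ₁ = 6.8689 - 3.01 = 3.8589 eV

For alloy Z (φ₂ = 3.82 eV):
KE₂ = E - φ₂ = 6.8689 - 3.82 = 3.0489 eV

Difference:
ΔKE = KE₁ - KE₂ = 3.8589 - 3.0489 = 0.8100 eV

Note: The difference equals the difference in work functions: 3.82 - 3.01 = 0.81 eV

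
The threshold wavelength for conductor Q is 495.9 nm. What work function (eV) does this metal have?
2.50 eV

At the threshold wavelength, photon energy equals work function:
φ = hc/λ₀

Calculating:
φ = (6.626×10⁻³⁴ J·s)(3×10⁸ m/s) / (495.9×10⁻⁹ m)
φ = 2.50 eV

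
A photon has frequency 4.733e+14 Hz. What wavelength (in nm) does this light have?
633.41 nm

Using the wave equation: c = fλ

Solving for wavelength:
λ = c/f = (3×10⁸ m/s) / (4.733e+14 Hz)
λ = 633.41 nm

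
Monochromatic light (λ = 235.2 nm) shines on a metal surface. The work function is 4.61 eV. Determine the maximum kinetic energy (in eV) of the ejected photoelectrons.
0.6614 eV

Using Einstein's photoelectric equation: KE_max = hf - φ = hc/λ - φ

First, calculate the photon energy:
E_photon = hc/λ = (6.626×10⁻³⁴ J·s)(3×10⁸ m/s) / (235.2×10⁻⁹ m)
E_photon = 5.2714 eV

Then, the maximum kinetic energy:
KE_max = E_photon - φ = 5.2714 eV - 4.61 eV = 0.6614 eV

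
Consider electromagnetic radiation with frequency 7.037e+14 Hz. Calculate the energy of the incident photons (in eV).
2.9103 eV

Using E = hf:

E = hf = (6.626×10⁻³⁴ J·s)(7.037e+14 Hz)
E = 2.9103 eV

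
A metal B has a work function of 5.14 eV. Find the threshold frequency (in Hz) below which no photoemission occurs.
1.2428e+15 Hz

The threshold frequency is when the photon energy equals the work function:
hf₀ = φ

Solving for f₀:
f₀ = φ/h = (5.14 eV × 1.602×10⁻¹⁹ J/eV) / (6.626×10⁻³⁴ J·s)
f₀ = 1.2428e+15 Hz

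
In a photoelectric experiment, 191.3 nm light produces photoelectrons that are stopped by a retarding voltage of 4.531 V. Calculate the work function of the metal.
1.95 eV

The stopping potential gives the maximum kinetic energy: KE_max = eV_s = 4.531 eV

From Einstein's photoelectric equation: KE_max = hc/λ - φ
Rearranging: φ = hc/λ - KE_max

Calculate photon energy:
E_photon = hc/λ = (6.626×10⁻³⁴ J·s)(3×10⁸ m/s) / (191.3×10⁻⁹ m) = 6.4811 eV

Therefore:
φ = 6.4811 - 4.531 = 1.95 eV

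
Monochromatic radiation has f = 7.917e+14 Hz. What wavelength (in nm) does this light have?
378.67 nm

Using the wave equation: c = fλ

Solving for wavelength:
λ = c/f = (3×10⁸ m/s) / (7.917e+14 Hz)
λ = 378.67 nm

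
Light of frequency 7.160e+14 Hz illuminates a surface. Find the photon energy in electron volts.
2.9611 eV

Using E = hf:

E = hf = (6.626×10⁻³⁴ J·s)(7.160e+14 Hz)
E = 2.9611 eV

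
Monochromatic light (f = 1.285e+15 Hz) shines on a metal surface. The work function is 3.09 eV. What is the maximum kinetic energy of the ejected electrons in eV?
2.2243 eV

Using Einstein's photoelectric equation: KE_max = hf - φ

First, calculate the photon energy:
E_photon = hf = (6.626×10⁻³⁴ J·s)(1.285e+15 Hz)
E_photon = 5.3143 eV

Then, the maximum kinetic energy:
KE_max = E_photon - φ = 5.3143 eV - 3.09 eV = 2.2243 eV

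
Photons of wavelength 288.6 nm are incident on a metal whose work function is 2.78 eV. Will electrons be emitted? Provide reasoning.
Yes

For photoemission, the photon energy must exceed the work function.

Photon energy: E = hc/λ = 4.2961 eV
Work function: φ = 2.78 eV

Since E_photon (4.2961 eV) > φ (2.78 eV), photoemission WILL occur.
The threshold wavelength is λ₀ = hc/φ = 446.0 nm.
Since 288.6 nm < 446.0 nm, the light has sufficient energy.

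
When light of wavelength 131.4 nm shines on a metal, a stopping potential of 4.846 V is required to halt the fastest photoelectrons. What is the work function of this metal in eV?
4.59 eV

The stopping potential gives the maximum kinetic energy: KE_max = eV_s = 4.846 eV

From Einstein's photoelectric equation: KE_max = hc/λ - φ
Rearranging: φ = hc/λ - KE_max

Calculate photon energy:
E_photon = hc/λ = (6.626×10⁻³⁴ J·s)(3×10⁸ m/s) / (131.4×10⁻⁹ m) = 9.4356 eV

Therefore:
φ = 9.4356 - 4.846 = 4.59 eV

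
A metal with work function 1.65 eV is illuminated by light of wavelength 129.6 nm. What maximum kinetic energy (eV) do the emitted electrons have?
7.9167 eV

Using Einstein's photoelectric equation: KE_max = hf - φ = hc/λ - φ

First, calculate the photon energy:
E_photon = hc/λ = (6.626×10⁻³⁴ J·s)(3×10⁸ m/s) / (129.6×10⁻⁹ m)
E_photon = 9.5667 eV

Then, the maximum kinetic energy:
KE_max = E_photon - φ = 9.5667 eV - 1.65 eV = 7.9167 eV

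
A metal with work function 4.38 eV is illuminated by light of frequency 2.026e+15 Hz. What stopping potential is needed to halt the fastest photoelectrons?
3.9989 V

The stopping potential V_s satisfies: eV_s = KE_max

First, find KE_max using Einstein's equation:
E_photon = hf = (6.626×10⁻³⁴ J·s)(2.026e+15 Hz) = 8.3789 eV
KE_max = E_photon - φ = 8.3789 - 4.38 = 3.9989 eV

Since eV_s = KE_max:
V_s = KE_max/e = 3.9989 V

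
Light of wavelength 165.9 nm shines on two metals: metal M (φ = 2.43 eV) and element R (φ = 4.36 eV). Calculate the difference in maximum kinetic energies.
1.9300 eV

Using KE_max = hc/λ - φ for each metal:

Photon energy: E = hc/λ = 7.4734 eV

For metal M (φ₁ = 2.43 eV):
KE₁ = E - φ₁ = 7.4734 - 2.43 = 5.0434 eV

For element R (φ₂ = 4.36 eV):
KE₂ = E - φ₂ = 7.4734 - 4.36 = 3.1134 eV

Difference:
ΔKE = KE₁ - KE₂ = 5.0434 - 3.1134 = 1.9300 eV

Note: The difference equals the difference in work functions: 4.36 - 2.43 = 1.93 eV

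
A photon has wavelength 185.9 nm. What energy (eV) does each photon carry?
6.6694 eV

Using E = hf = hc/λ:

E = hc/λ = (6.626×10⁻³⁴ J·s)(3×10⁸ m/s) / (185.9×10⁻⁹ m)
E = 6.6694 eV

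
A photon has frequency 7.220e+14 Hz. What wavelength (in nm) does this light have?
415.23 nm

Using the wave equation: c = fλ

Solving for wavelength:
λ = c/f = (3×10⁸ m/s) / (7.220e+14 Hz)
λ = 415.23 nm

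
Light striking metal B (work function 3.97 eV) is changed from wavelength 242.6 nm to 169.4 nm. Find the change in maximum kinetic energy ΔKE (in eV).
2.2084 eV

Using Einstein's equation: KE_max = hc/λ - φ

For λ₁ = 242.6 nm:
KE₁ = hc/λ₁ - φ = 5.1106 - 3.97 = 1.1406 eV

For λ₂ = 169.4 nm:
KE₂ = hc/λ₂ - φ = 7.3190 - 3.97 = 3.3490 eV

Change in KE:
ΔKE = KE₂ - KE₁ = 3.3490 - 1.1406 = 2.2084 eV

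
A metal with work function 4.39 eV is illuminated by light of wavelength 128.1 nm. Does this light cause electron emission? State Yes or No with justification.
Yes

For photoemission, the photon energy must exceed the work function.

Photon energy: E = hc/λ = 9.6787 eV
Work function: φ = 4.39 eV

Since E_photon (9.6787 eV) > φ (4.39 eV), photoemission WILL occur.
The threshold wavelength is λ₀ = hc/φ = 282.4 nm.
Since 128.1 nm < 282.4 nm, the light has sufficient energy.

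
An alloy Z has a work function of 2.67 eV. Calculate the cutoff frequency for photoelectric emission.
6.4560e+14 Hz

The threshold frequency is when the photon energy equals the work function:
hf₀ = φ

Solving for f₀:
f₀ = φ/h = (2.67 eV × 1.602×10⁻¹⁹ J/eV) / (6.626×10⁻³⁴ J·s)
f₀ = 6.4560e+14 Hz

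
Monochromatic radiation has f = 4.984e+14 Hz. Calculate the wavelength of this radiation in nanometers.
601.51 nm

Using the wave equation: c = fλ

Solving for wavelength:
λ = c/f = (3×10⁸ m/s) / (4.984e+14 Hz)
λ = 601.51 nm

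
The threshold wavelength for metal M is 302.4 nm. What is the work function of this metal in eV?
4.10 eV

At the threshold wavelength, photon energy equals work function:
φ = hc/λ₀

Calculating:
φ = (6.626×10⁻³⁴ J·s)(3×10⁸ m/s) / (302.4×10⁻⁹ m)
φ = 4.10 eV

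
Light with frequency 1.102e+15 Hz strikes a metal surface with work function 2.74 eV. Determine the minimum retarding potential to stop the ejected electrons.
1.8175 V

The stopping potential V_s satisfies: eV_s = KE_max

First, find KE_max using Einstein's equation:
E_photon = hf = (6.626×10⁻³⁴ J·s)(1.102e+15 Hz) = 4.5575 eV
KE_max = E_photon - φ = 4.5575 - 2.74 = 1.8175 eV

Since eV_s = KE_max:
V_s = KE_max/e = 1.8175 V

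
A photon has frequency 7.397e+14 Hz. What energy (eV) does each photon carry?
3.0592 eV

Using E = hf:

E = hf = (6.626×10⁻³⁴ J·s)(7.397e+14 Hz)
E = 3.0592 eV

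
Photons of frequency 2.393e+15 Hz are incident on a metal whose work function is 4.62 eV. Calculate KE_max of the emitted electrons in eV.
5.2767 eV

Using Einstein's photoelectric equation: KE_max = hf - φ

First, calculate the photon energy:
E_photon = hf = (6.626×10⁻³⁴ J·s)(2.393e+15 Hz)
E_photon = 9.8967 eV

Then, the maximum kinetic energy:
KE_max = E_photon - φ = 9.8967 eV - 4.62 eV = 5.2767 eV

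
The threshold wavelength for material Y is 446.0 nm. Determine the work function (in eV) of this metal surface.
2.78 eV

At the threshold wavelength, photon energy equals work function:
φ = hc/λ₀

Calculating:
φ = (6.626×10⁻³⁴ J·s)(3×10⁸ m/s) / (446.0×10⁻⁹ m)
φ = 2.78 eV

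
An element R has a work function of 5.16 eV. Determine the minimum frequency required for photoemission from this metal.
1.2477e+15 Hz

The threshold frequency is when the photon energy equals the work function:
hf₀ = φ

Solving for f₀:
f₀ = φ/h = (5.16 eV × 1.602×10⁻¹⁹ J/eV) / (6.626×10⁻³⁴ J·s)
f₀ = 1.2477e+15 Hz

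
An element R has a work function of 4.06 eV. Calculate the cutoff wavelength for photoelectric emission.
305.38 nm

The threshold wavelength is when the photon energy equals the work function:
hc/λ₀ = φ

Solving for λ₀:
λ₀ = hc/φ = (6.626×10⁻³⁴ J·s)(3×10⁸ m/s) / (4.06 eV × 1.602×10⁻¹⁹ J/eV)
λ₀ = 305.38 nm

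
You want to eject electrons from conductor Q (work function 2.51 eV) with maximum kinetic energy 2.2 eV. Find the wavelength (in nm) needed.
263.24 nm

From Einstein's equation: KE_max = hc/λ - φ

Rearranging for λ:
hc/λ = KE_max + φ
λ = hc/(KE_max + φ)

Required photon energy:
E_photon = KE_max + φ = 2.2 + 2.51 = 4.71 eV

Required wavelength:
λ = hc/E_photon = (6.626×10⁻³⁴)(3×10⁸) / (4.71 × 1.602×10⁻¹⁹)
λ = 263.24 nm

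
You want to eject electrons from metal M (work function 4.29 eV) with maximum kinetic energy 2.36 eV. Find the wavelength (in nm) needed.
186.44 nm

From Einstein's equation: KE_max = hc/λ - φ

Rearranging for λ:
hc/λ = KE_max + φ
λ = hc/(KE_max + φ)

Required photon energy:
E_photon = KE_max + φ = 2.36 + 4.29 = 6.65 eV

Required wavelength:
λ = hc/E_photon = (6.626×10⁻³⁴)(3×10⁸) / (6.65 × 1.602×10⁻¹⁹)
λ = 186.44 nm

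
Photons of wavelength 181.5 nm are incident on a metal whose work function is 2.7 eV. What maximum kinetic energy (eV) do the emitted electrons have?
4.1311 eV

Using Einstein's photoelectric equation: KE_max = hf - φ = hc/λ - φ

First, calculate the photon energy:
E_photon = hc/λ = (6.626×10⁻³⁴ J·s)(3×10⁸ m/s) / (181.5×10⁻⁹ m)
E_photon = 6.8311 eV

Then, the maximum kinetic energy:
KE_max = E_photon - φ = 6.8311 eV - 2.7 eV = 4.1311 eV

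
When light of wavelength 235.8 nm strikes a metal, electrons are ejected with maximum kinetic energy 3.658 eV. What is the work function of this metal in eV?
1.60 eV

From Einstein's photoelectric equation: KE_max = hf - φ = hc/λ - φ

Rearranging for φ:
φ = hc/λ - KE_max

Calculate photon energy:
E_photon = hc/λ = 5.2580 eV

Therefore:
φ = 5.2580 - 3.658 = 1.60 eV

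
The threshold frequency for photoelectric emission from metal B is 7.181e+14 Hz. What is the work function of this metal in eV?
2.97 eV

At the threshold frequency, photon energy equals work function:
φ = hf₀

Calculating:
φ = (6.626×10⁻³⁴ J·s)(7.181e+14 Hz)
φ = 2.97 eV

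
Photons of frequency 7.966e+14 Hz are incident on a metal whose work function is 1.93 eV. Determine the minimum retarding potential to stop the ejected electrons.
1.3645 V

The stopping potential V_s satisfies: eV_s = KE_max

First, find KE_max using Einstein's equation:
E_photon = hf = (6.626×10⁻³⁴ J·s)(7.966e+14 Hz) = 3.2945 eV
KE_max = E_photon - φ = 3.2945 - 1.93 = 1.3645 eV

Since eV_s = KE_max:
V_s = KE_max/e = 1.3645 V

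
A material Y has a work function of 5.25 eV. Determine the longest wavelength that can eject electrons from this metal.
236.16 nm

The threshold wavelength is when the photon energy equals the work function:
hc/λ₀ = φ

Solving for λ₀:
λ₀ = hc/φ = (6.626×10⁻³⁴ J·s)(3×10⁸ m/s) / (5.25 eV × 1.602×10⁻¹⁹ J/eV)
λ₀ = 236.16 nm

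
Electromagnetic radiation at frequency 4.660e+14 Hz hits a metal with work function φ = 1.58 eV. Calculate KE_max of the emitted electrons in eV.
0.3472 eV

Using Einstein's photoelectric equation: KE_max = hf - φ

First, calculate the photon energy:
E_photon = hf = (6.626×10⁻³⁴ J·s)(4.660e+14 Hz)
E_photon = 1.9272 eV

Then, the maximum kinetic energy:
KE_max = E_photon - φ = 1.9272 eV - 1.58 eV = 0.3472 eV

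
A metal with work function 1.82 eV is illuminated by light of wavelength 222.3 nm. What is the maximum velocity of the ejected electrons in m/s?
1.1497e+06 m/s

First, find the maximum kinetic energy:
E_photon = hc/λ = 5.5773 eV
KE_max = E_photon - φ = 5.5773 - 1.82 = 3.7573 eV

Convert to Joules: KE_max = 3.7573 × 1.602×10⁻¹⁹ J = 6.0199e-19 J

Then use KE = ½mv² to find velocity:
v = √(2·KE/m) = √(2 × 6.0199e-19 J / 9.109e-31 kg)
v = 1.1497e+06 m/s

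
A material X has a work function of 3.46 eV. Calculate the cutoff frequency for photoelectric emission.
8.3662e+14 Hz

The threshold frequency is when the photon energy equals the work function:
hf₀ = φ

Solving for f₀:
f₀ = φ/h = (3.46 eV × 1.602×10⁻¹⁹ J/eV) / (6.626×10⁻³⁴ J·s)
f₀ = 8.3662e+14 Hz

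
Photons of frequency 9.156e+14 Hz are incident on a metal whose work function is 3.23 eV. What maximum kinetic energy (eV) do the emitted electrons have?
0.5566 eV

Using Einstein's photoelectric equation: KE_max = hf - φ

First, calculate the photon energy:
E_photon = hf = (6.626×10⁻³⁴ J·s)(9.156e+14 Hz)
E_photon = 3.7866 eV

Then, the maximum kinetic energy:
KE_max = E_photon - φ = 3.7866 eV - 3.23 eV = 0.5566 eV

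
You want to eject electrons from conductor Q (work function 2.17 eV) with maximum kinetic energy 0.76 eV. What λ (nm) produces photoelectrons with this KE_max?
423.15 nm

From Einstein's equation: KE_max = hc/λ - φ

Rearranging for λ:
hc/λ = KE_max + φ
λ = hc/(KE_max + φ)

Required photon energy:
E_photon = KE_max + φ = 0.76 + 2.17 = 2.93 eV

Required wavelength:
λ = hc/E_photon = (6.626×10⁻³⁴)(3×10⁸) / (2.93 × 1.602×10⁻¹⁹)
λ = 423.15 nm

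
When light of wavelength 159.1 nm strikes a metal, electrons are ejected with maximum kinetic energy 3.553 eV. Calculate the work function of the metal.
4.24 eV

From Einstein's photoelectric equation: KE_max = hf - φ = hc/λ - φ

Rearranging for φ:
φ = hc/λ - KE_max

Calculate photon energy:
E_photon = hc/λ = 7.7928 eV

Therefore:
φ = 7.7928 - 3.553 = 4.24 eV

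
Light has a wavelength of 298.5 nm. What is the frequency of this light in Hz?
1.0043e+15 Hz

Using the wave equation: c = fλ

Solving for frequency:
f = c/λ = (3×10⁸ m/s) / (298.5×10⁻⁹ m)
f = 1.0043e+15 Hz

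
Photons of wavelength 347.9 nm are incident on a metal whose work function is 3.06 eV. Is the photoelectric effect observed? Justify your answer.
Yes

For photoemission, the photon energy must exceed the work function.

Photon energy: E = hc/λ = 3.5638 eV
Work function: φ = 3.06 eV

Since E_photon (3.5638 eV) > φ (3.06 eV), photoemission WILL occur.
The threshold wavelength is λ₀ = hc/φ = 405.2 nm.
Since 347.9 nm < 405.2 nm, the light has sufficient energy.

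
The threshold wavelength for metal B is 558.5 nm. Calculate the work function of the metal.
2.22 eV

At the threshold wavelength, photon energy equals work function:
φ = hc/λ₀

Calculating:
φ = (6.626×10⁻³⁴ J·s)(3×10⁸ m/s) / (558.5×10⁻⁹ m)
φ = 2.22 eV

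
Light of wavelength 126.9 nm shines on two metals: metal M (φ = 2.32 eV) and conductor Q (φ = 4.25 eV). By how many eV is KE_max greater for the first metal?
1.9300 eV

Using KE_max = hc/λ - φ for each metal:

Photon energy: E = hc/λ = 9.7702 eV

For metal M (φ₁ = 2.32 eV):
KE₁ = E - φ₁ = 9.7702 - 2.32 = 7.4502 eV

For conductor Q (φ₂ = 4.25 eV):
KE₂ = E - φ₂ = 9.7702 - 4.25 = 5.5202 eV

Difference:
ΔKE = KE₁ - KE₂ = 7.4502 - 5.5202 = 1.9300 eV

Note: The difference equals the difference in work functions: 4.25 - 2.32 = 1.93 eV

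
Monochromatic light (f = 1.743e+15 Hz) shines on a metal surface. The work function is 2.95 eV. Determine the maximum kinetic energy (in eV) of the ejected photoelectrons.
4.2585 eV

Using Einstein's photoelectric equation: KE_max = hf - φ

First, calculate the photon energy:
E_photon = hf = (6.626×10⁻³⁴ J·s)(1.743e+15 Hz)
E_photon = 7.2085 eV

Then, the maximum kinetic energy:
KE_max = E_photon - φ = 7.2085 eV - 2.95 eV = 4.2585 eV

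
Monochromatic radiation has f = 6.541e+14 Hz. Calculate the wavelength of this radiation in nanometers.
458.33 nm

Using the wave equation: c = fλ

Solving for wavelength:
λ = c/f = (3×10⁸ m/s) / (6.541e+14 Hz)
λ = 458.33 nm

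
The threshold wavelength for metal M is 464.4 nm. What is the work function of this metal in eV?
2.67 eV

At the threshold wavelength, photon energy equals work function:
φ = hc/λ₀

Calculating:
φ = (6.626×10⁻³⁴ J·s)(3×10⁸ m/s) / (464.4×10⁻⁹ m)
φ = 2.67 eV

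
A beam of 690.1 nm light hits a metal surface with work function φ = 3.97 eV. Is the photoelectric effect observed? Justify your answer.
No

For photoemission, the photon energy must exceed the work function.

Photon energy: E = hc/λ = 1.7966 eV
Work function: φ = 3.97 eV

Since E_photon (1.7966 eV) < φ (3.97 eV), photoemission will NOT occur.
The threshold wavelength is λ₀ = hc/φ = 312.3 nm.
Since 690.1 nm > 312.3 nm, the photons lack sufficient energy.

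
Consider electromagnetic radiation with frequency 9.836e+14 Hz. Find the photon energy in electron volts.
4.0678 eV

Using E = hf:

E = hf = (6.626×10⁻³⁴ J·s)(9.836e+14 Hz)
E = 4.0678 eV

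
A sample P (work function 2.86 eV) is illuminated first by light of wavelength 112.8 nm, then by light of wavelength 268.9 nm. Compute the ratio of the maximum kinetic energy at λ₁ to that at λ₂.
4.6445

Using Einstein's equation: KE_max = hc/λ - φ

For λ₁ = 112.8 nm:
E₁ = hc/λ₁ = 10.9915 eV
KE₁ = E₁ - φ = 10.9915 - 2.86 = 8.1315 eV

For λ₂ = 268.9 nm:
E₂ = hc/λ₂ = 4.6108 eV
KE₂ = E₂ - φ = 4.6108 - 2.86 = 1.7508 eV

Ratio: KE₁/KE₂ = 8.1315/1.7508 = 4.6445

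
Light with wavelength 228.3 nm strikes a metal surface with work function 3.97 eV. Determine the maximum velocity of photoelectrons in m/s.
7.1683e+05 m/s

First, find the maximum kinetic energy:
E_photon = hc/λ = 5.4308 eV
KE_max = E_photon - φ = 5.4308 - 3.97 = 1.4608 eV

Convert to Joules: KE_max = 1.4608 × 1.602×10⁻¹⁹ J = 2.3404e-19 J

Then use KE = ½mv² to find velocity:
v = √(2·KE/m) = √(2 × 2.3404e-19 J / 9.109e-31 kg)
v = 7.1683e+05 m/s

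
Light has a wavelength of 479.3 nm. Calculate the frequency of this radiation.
6.2548e+14 Hz

Using the wave equation: c = fλ

Solving for frequency:
f = c/λ = (3×10⁸ m/s) / (479.3×10⁻⁹ m)
f = 6.2548e+14 Hz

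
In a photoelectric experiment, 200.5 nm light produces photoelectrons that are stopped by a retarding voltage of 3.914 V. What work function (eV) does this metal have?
2.27 eV

The stopping potential gives the maximum kinetic energy: KE_max = eV_s = 3.914 eV

From Einstein's photoelectric equation: KE_max = hc/λ - φ
Rearranging: φ = hc/λ - KE_max

Calculate photon energy:
E_photon = hc/λ = (6.626×10⁻³⁴ J·s)(3×10⁸ m/s) / (200.5×10⁻⁹ m) = 6.1838 eV

Therefore:
φ = 6.1838 - 3.914 = 2.27 eV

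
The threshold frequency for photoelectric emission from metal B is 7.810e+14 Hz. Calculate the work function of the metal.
3.23 eV

At the threshold frequency, photon energy equals work function:
φ = hf₀

Calculating:
φ = (6.626×10⁻³⁴ J·s)(7.810e+14 Hz)
φ = 3.23 eV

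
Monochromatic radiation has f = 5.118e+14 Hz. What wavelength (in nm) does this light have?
585.76 nm

Using the wave equation: c = fλ

Solving for wavelength:
λ = c/f = (3×10⁸ m/s) / (5.118e+14 Hz)
λ = 585.76 nm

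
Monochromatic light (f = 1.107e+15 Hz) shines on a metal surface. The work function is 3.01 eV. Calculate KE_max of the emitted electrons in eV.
1.5682 eV

Using Einstein's photoelectric equation: KE_max = hf - φ

First, calculate the photon energy:
E_photon = hf = (6.626×10⁻³⁴ J·s)(1.107e+15 Hz)
E_photon = 4.5782 eV

Then, the maximum kinetic energy:
KE_max = E_photon - φ = 4.5782 eV - 3.01 eV = 1.5682 eV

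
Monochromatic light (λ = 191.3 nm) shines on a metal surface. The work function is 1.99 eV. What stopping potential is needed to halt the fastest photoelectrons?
4.4911 V

The stopping potential V_s satisfies: eV_s = KE_max

First, find KE_max using Einstein's equation:
E_photon = hc/λ = 6.4811 eV
KE_max = E_photon - φ = 6.4811 - 1.99 = 4.4911 eV

Since eV_s = KE_max:
V_s = KE_max/e = 4.4911 V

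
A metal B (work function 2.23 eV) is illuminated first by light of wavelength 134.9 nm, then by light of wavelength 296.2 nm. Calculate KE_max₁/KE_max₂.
3.5590

Using Einstein's equation: KE_max = hc/λ - φ

For λ₁ = 134.9 nm:
E₁ = hc/λ₁ = 9.1908 eV
KE₁ = E₁ - φ = 9.1908 - 2.23 = 6.9608 eV

For λ₂ = 296.2 nm:
E₂ = hc/λ₂ = 4.1858 eV
KE₂ = E₂ - φ = 4.1858 - 2.23 = 1.9558 eV

Ratio: KE₁/KE₂ = 6.9608/1.9558 = 3.5590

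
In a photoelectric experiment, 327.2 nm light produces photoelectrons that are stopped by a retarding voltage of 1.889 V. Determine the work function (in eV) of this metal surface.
1.90 eV

The stopping potential gives the maximum kinetic energy: KE_max = eV_s = 1.889 eV

From Einstein's photoelectric equation: KE_max = hc/λ - φ
Rearranging: φ = hc/λ - KE_max

Calculate photon energy:
E_photon = hc/λ = (6.626×10⁻³⁴ J·s)(3×10⁸ m/s) / (327.2×10⁻⁹ m) = 3.7892 eV

Therefore:
φ = 3.7892 - 1.889 = 1.90 eV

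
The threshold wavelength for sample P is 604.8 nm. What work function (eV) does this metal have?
2.05 eV

At the threshold wavelength, photon energy equals work function:
φ = hc/λ₀

Calculating:
φ = (6.626×10⁻³⁴ J·s)(3×10⁸ m/s) / (604.8×10⁻⁹ m)
φ = 2.05 eV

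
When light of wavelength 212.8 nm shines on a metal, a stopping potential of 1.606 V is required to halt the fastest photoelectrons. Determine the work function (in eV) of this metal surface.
4.22 eV

The stopping potential gives the maximum kinetic energy: KE_max = eV_s = 1.606 eV

From Einstein's photoelectric equation: KE_max = hc/λ - φ
Rearranging: φ = hc/λ - KE_max

Calculate photon energy:
E_photon = hc/λ = (6.626×10⁻³⁴ J·s)(3×10⁸ m/s) / (212.8×10⁻⁹ m) = 5.8263 eV

Therefore:
φ = 5.8263 - 1.606 = 4.22 eV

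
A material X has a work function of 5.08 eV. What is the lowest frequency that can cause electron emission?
1.2283e+15 Hz

The threshold frequency is when the photon energy equals the work function:
hf₀ = φ

Solving for f₀:
f₀ = φ/h = (5.08 eV × 1.602×10⁻¹⁹ J/eV) / (6.626×10⁻³⁴ J·s)
f₀ = 1.2283e+15 Hz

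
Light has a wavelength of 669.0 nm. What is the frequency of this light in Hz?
4.4812e+14 Hz

Using the wave equation: c = fλ

Solving for frequency:
f = c/λ = (3×10⁸ m/s) / (669.0×10⁻⁹ m)
f = 4.4812e+14 Hz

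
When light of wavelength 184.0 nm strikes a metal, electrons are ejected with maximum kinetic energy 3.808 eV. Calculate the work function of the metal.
2.93 eV

From Einstein's photoelectric equation: KE_max = hf - φ = hc/λ - φ

Rearranging for φ:
φ = hc/λ - KE_max

Calculate photon energy:
E_photon = hc/λ = 6.7383 eV

Therefore:
φ = 6.7383 - 3.808 = 2.93 eV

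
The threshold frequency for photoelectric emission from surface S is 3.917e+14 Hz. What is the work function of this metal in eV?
1.62 eV

At the threshold frequency, photon energy equals work function:
φ = hf₀

Calculating:
φ = (6.626×10⁻³⁴ J·s)(3.917e+14 Hz)
φ = 1.62 eV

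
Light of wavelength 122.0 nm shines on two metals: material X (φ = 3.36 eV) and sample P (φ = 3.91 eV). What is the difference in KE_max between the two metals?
0.5500 eV

Using KE_max = hc/λ - φ for each metal:

Photon energy: E = hc/λ = 10.1626 eV

For material X (φ₁ = 3.36 eV):
KE₁ = E - φ₁ = 10.1626 - 3.36 = 6.8026 eV

For sample P (φ₂ = 3.91 eV):
KE₂ = E - φ₂ = 10.1626 - 3.91 = 6.2526 eV

Difference:
ΔKE = KE₁ - KE₂ = 6.8026 - 6.2526 = 0.5500 eV

Note: The difference equals the difference in work functions: 3.91 - 3.36 = 0.55 eV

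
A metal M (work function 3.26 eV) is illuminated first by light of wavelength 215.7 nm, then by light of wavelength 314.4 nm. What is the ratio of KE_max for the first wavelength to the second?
3.6400

Using Einstein's equation: KE_max = hc/λ - φ

For λ₁ = 215.7 nm:
E₁ = hc/λ₁ = 5.7480 eV
KE₁ = E₁ - φ = 5.7480 - 3.26 = 2.4880 eV

For λ₂ = 314.4 nm:
E₂ = hc/λ₂ = 3.9435 eV
KE₂ = E₂ - φ = 3.9435 - 3.26 = 0.6835 eV

Ratio: KE₁/KE₂ = 2.4880/0.6835 = 3.6400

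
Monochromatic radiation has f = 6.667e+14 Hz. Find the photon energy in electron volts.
2.7572 eV

Using E = hf:

E = hf = (6.626×10⁻³⁴ J·s)(6.667e+14 Hz)
E = 2.7572 eV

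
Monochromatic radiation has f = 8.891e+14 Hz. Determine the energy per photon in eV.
3.6770 eV

Using E = hf:

E = hf = (6.626×10⁻³⁴ J·s)(8.891e+14 Hz)
E = 3.6770 eV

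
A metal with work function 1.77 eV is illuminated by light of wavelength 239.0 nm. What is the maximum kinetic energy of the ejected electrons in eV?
3.4176 eV

Using Einstein's photoelectric equation: KE_max = hf - φ = hc/λ - φ

First, calculate the photon energy:
E_photon = hc/λ = (6.626×10⁻³⁴ J·s)(3×10⁸ m/s) / (239.0×10⁻⁹ m)
E_photon = 5.1876 eV

Then, the maximum kinetic energy:
KE_max = E_photon - φ = 5.1876 eV - 1.77 eV = 3.4176 eV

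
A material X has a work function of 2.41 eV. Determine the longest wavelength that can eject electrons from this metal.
514.46 nm

The threshold wavelength is when the photon energy equals the work function:
hc/λ₀ = φ

Solving for λ₀:
λ₀ = hc/φ = (6.626×10⁻³⁴ J·s)(3×10⁸ m/s) / (2.41 eV × 1.602×10⁻¹⁹ J/eV)
λ₀ = 514.46 nm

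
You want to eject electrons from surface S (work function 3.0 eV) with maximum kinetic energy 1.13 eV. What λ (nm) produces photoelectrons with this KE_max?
300.20 nm

From Einstein's equation: KE_max = hc/λ - φ

Rearranging for λ:
hc/λ = KE_max + φ
λ = hc/(KE_max + φ)

Required photon energy:
E_photon = KE_max + φ = 1.13 + 3.0 = 4.13 eV

Required wavelength:
λ = hc/E_photon = (6.626×10⁻³⁴)(3×10⁸) / (4.13 × 1.602×10⁻¹⁹)
λ = 300.20 nm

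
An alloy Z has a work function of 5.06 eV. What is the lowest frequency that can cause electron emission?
1.2235e+15 Hz

The threshold frequency is when the photon energy equals the work function:
hf₀ = φ

Solving for f₀:
f₀ = φ/h = (5.06 eV × 1.602×10⁻¹⁹ J/eV) / (6.626×10⁻³⁴ J·s)
f₀ = 1.2235e+15 Hz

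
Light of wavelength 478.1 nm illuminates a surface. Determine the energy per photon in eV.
2.5933 eV

Using E = hf = hc/λ:

E = hc/λ = (6.626×10⁻³⁴ J·s)(3×10⁸ m/s) / (478.1×10⁻⁹ m)
E = 2.5933 eV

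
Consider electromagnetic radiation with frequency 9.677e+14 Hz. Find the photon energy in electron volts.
4.0021 eV

Using E = hf:

E = hf = (6.626×10⁻³⁴ J·s)(9.677e+14 Hz)
E = 4.0021 eV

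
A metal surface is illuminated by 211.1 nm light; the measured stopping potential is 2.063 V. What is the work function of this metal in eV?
3.81 eV

The stopping potential gives the maximum kinetic energy: KE_max = eV_s = 2.063 eV

From Einstein's photoelectric equation: KE_max = hc/λ - φ
Rearranging: φ = hc/λ - KE_max

Calculate photon energy:
E_photon = hc/λ = (6.626×10⁻³⁴ J·s)(3×10⁸ m/s) / (211.1×10⁻⁹ m) = 5.8732 eV

Therefore:
φ = 5.8732 - 2.063 = 3.81 eV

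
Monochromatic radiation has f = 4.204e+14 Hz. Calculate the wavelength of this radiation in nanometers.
713.11 nm

Using the wave equation: c = fλ

Solving for wavelength:
λ = c/f = (3×10⁸ m/s) / (4.204e+14 Hz)
λ = 713.11 nm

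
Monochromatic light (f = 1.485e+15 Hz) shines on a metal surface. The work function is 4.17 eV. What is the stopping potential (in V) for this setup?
1.9715 V

The stopping potential V_s satisfies: eV_s = KE_max

First, find KE_max using Einstein's equation:
E_photon = hf = (6.626×10⁻³⁴ J·s)(1.485e+15 Hz) = 6.1415 eV
KE_max = E_photon - φ = 6.1415 - 4.17 = 1.9715 eV

Since eV_s = KE_max:
V_s = KE_max/e = 1.9715 V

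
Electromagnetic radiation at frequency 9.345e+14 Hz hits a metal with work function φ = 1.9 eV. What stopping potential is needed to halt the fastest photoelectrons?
1.9648 V

The stopping potential V_s satisfies: eV_s = KE_max

First, find KE_max using Einstein's equation:
E_photon = hf = (6.626×10⁻³⁴ J·s)(9.345e+14 Hz) = 3.8648 eV
KE_max = E_photon - φ = 3.8648 - 1.9 = 1.9648 eV

Since eV_s = KE_max:
V_s = KE_max/e = 1.9648 V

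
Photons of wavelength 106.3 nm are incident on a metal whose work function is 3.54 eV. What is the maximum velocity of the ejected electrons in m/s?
1.6904e+06 m/s

First, find the maximum kinetic energy:
E_photon = hc/λ = 11.6636 eV
KE_max = E_photon - φ = 11.6636 - 3.54 = 8.1236 eV

Convert to Joules: KE_max = 8.1236 × 1.602×10⁻¹⁹ J = 1.3015e-18 J

Then use KE = ½mv² to find velocity:
v = √(2·KE/m) = √(2 × 1.3015e-18 J / 9.109e-31 kg)
v = 1.6904e+06 m/s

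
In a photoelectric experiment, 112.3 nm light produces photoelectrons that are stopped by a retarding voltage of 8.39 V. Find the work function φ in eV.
2.65 eV

The stopping potential gives the maximum kinetic energy: KE_max = eV_s = 8.39 eV

From Einstein's photoelectric equation: KE_max = hc/λ - φ
Rearranging: φ = hc/λ - KE_max

Calculate photon energy:
E_photon = hc/λ = (6.626×10⁻³⁴ J·s)(3×10⁸ m/s) / (112.3×10⁻⁹ m) = 11.0404 eV

Therefore:
φ = 11.0404 - 8.39 = 2.65 eV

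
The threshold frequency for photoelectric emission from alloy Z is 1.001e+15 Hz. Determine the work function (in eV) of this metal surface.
4.14 eV

At the threshold frequency, photon energy equals work function:
φ = hf₀

Calculating:
φ = (6.626×10⁻³⁴ J·s)(1.001e+15 Hz)
φ = 4.14 eV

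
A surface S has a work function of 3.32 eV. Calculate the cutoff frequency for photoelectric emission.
8.0277e+14 Hz

The threshold frequency is when the photon energy equals the work function:
hf₀ = φ

Solving for f₀:
f₀ = φ/h = (3.32 eV × 1.602×10⁻¹⁹ J/eV) / (6.626×10⁻³⁴ J·s)
f₀ = 8.0277e+14 Hz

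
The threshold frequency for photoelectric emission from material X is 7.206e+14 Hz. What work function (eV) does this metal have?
2.98 eV

At the threshold frequency, photon energy equals work function:
φ = hf₀

Calculating:
φ = (6.626×10⁻³⁴ J·s)(7.206e+14 Hz)
φ = 2.98 eV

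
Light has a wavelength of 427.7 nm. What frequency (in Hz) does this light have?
7.0094e+14 Hz

Using the wave equation: c = fλ

Solving for frequency:
f = c/λ = (3×10⁸ m/s) / (427.7×10⁻⁹ m)
f = 7.0094e+14 Hz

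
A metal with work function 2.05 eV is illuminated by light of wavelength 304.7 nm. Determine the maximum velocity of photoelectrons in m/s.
8.4275e+05 m/s

First, find the maximum kinetic energy:
E_photon = hc/λ = 4.0691 eV
KE_max = E_photon - φ = 4.0691 - 2.05 = 2.0191 eV

Convert to Joules: KE_max = 2.0191 × 1.602×10⁻¹⁹ J = 3.2349e-19 J

Then use KE = ½mv² to find velocity:
v = √(2·KE/m) = √(2 × 3.2349e-19 J / 9.109e-31 kg)
v = 8.4275e+05 m/s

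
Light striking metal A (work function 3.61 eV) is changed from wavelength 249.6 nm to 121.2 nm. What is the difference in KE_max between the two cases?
5.2624 eV

Using Einstein's equation: KE_max = hc/λ - φ

For λ₁ = 249.6 nm:
KE₁ = hc/λ₁ - φ = 4.9673 - 3.61 = 1.3573 eV

For λ₂ = 121.2 nm:
KE₂ = hc/λ₂ - φ = 10.2297 - 3.61 = 6.6197 eV

Change in KE:
ΔKE = KE₂ - KE₁ = 6.6197 - 1.3573 = 5.2624 eV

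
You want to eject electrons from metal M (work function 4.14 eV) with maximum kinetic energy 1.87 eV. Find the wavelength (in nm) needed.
206.30 nm

From Einstein's equation: KE_max = hc/λ - φ

Rearranging for λ:
hc/λ = KE_max + φ
λ = hc/(KE_max + φ)

Required photon energy:
E_photon = KE_max + φ = 1.87 + 4.14 = 6.01 eV

Required wavelength:
λ = hc/E_photon = (6.626×10⁻³⁴)(3×10⁸) / (6.01 × 1.602×10⁻¹⁹)
λ = 206.30 nm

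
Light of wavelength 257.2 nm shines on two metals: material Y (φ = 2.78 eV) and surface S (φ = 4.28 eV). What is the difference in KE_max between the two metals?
1.5000 eV

Using KE_max = hc/λ - φ for each metal:

Photon energy: E = hc/λ = 4.8205 eV

For material Y (φ₁ = 2.78 eV):
KE₁ = E - φ₁ = 4.8205 - 2.78 = 2.0405 eV

For surface S (φ₂ = 4.28 eV):
KE₂ = E - φ₂ = 4.8205 - 4.28 = 0.5405 eV

Difference:
ΔKE = KE₁ - KE₂ = 2.0405 - 0.5405 = 1.5000 eV

Note: The difference equals the difference in work functions: 4.28 - 2.78 = 1.50 eV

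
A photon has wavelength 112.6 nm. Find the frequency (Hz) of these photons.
2.6625e+15 Hz

Using the wave equation: c = fλ

Solving for frequency:
f = c/λ = (3×10⁸ m/s) / (112.6×10⁻⁹ m)
f = 2.6625e+15 Hz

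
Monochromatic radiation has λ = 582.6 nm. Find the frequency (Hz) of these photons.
5.1458e+14 Hz

Using the wave equation: c = fλ

Solving for frequency:
f = c/λ = (3×10⁸ m/s) / (582.6×10⁻⁹ m)
f = 5.1458e+14 Hz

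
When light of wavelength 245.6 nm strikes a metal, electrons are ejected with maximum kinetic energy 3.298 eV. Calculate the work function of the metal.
1.75 eV

From Einstein's photoelectric equation: KE_max = hf - φ = hc/λ - φ

Rearranging for φ:
φ = hc/λ - KE_max

Calculate photon energy:
E_photon = hc/λ = 5.0482 eV

Therefore:
φ = 5.0482 - 3.298 = 1.75 eV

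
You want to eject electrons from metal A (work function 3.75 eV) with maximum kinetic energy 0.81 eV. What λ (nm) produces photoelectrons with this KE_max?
271.90 nm

From Einstein's equation: KE_max = hc/λ - φ

Rearranging for λ:
hc/λ = KE_max + φ
λ = hc/(KE_max + φ)

Required photon energy:
E_photon = KE_max + φ = 0.81 + 3.75 = 4.56 eV

Required wavelength:
λ = hc/E_photon = (6.626×10⁻³⁴)(3×10⁸) / (4.56 × 1.602×10⁻¹⁹)
λ = 271.90 nm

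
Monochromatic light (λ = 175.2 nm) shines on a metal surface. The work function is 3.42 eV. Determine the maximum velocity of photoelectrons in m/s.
1.1342e+06 m/s

First, find the maximum kinetic energy:
E_photon = hc/λ = 7.0767 eV
KE_max = E_photon - φ = 7.0767 - 3.42 = 3.6567 eV

Convert to Joules: KE_max = 3.6567 × 1.602×10⁻¹⁹ J = 5.8587e-19 J

Then use KE = ½mv² to find velocity:
v = √(2·KE/m) = √(2 × 5.8587e-19 J / 9.109e-31 kg)
v = 1.1342e+06 m/s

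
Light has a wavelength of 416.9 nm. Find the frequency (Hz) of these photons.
7.1910e+14 Hz

Using the wave equation: c = fλ

Solving for frequency:
f = c/λ = (3×10⁸ m/s) / (416.9×10⁻⁹ m)
f = 7.1910e+14 Hz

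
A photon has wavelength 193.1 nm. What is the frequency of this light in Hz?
1.5525e+15 Hz

Using the wave equation: c = fλ

Solving for frequency:
f = c/λ = (3×10⁸ m/s) / (193.1×10⁻⁹ m)
f = 1.5525e+15 Hz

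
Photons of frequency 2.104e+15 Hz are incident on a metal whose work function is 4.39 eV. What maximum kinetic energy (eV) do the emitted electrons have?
4.3114 eV

Using Einstein's photoelectric equation: KE_max = hf - φ

First, calculate the photon energy:
E_photon = hf = (6.626×10⁻³⁴ J·s)(2.104e+15 Hz)
E_photon = 8.7014 eV

Then, the maximum kinetic energy:
KE_max = E_photon - φ = 8.7014 eV - 4.39 eV = 4.3114 eV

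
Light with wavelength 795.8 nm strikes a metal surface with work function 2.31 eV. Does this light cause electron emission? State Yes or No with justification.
No

For photoemission, the photon energy must exceed the work function.

Photon energy: E = hc/λ = 1.5580 eV
Work function: φ = 2.31 eV

Since E_photon (1.5580 eV) < φ (2.31 eV), photoemission will NOT occur.
The threshold wavelength is λ₀ = hc/φ = 536.7 nm.
Since 795.8 nm > 536.7 nm, the photons lack sufficient energy.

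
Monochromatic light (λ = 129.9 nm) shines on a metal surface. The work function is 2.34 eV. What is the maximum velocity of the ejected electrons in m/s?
1.5920e+06 m/s

First, find the maximum kinetic energy:
E_photon = hc/λ = 9.5446 eV
KE_max = E_photon - φ = 9.5446 - 2.34 = 7.2046 eV

Convert to Joules: KE_max = 7.2046 × 1.602×10⁻¹⁹ J = 1.1543e-18 J

Then use KE = ½mv² to find velocity:
v = √(2·KE/m) = √(2 × 1.1543e-18 J / 9.109e-31 kg)
v = 1.5920e+06 m/s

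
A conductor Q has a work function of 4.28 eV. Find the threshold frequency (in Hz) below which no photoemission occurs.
1.0349e+15 Hz

The threshold frequency is when the photon energy equals the work function:
hf₀ = φ

Solving for f₀:
f₀ = φ/h = (4.28 eV × 1.602×10⁻¹⁹ J/eV) / (6.626×10⁻³⁴ J·s)
f₀ = 1.0349e+15 Hz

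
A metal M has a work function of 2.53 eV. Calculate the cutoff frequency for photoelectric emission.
6.1175e+14 Hz

The threshold frequency is when the photon energy equals the work function:
hf₀ = φ

Solving for f₀:
f₀ = φ/h = (2.53 eV × 1.602×10⁻¹⁹ J/eV) / (6.626×10⁻³⁴ J·s)
f₀ = 6.1175e+14 Hz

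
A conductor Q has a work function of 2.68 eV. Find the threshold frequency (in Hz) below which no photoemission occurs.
6.4802e+14 Hz

The threshold frequency is when the photon energy equals the work function:
hf₀ = φ

Solving for f₀:
f₀ = φ/h = (2.68 eV × 1.602×10⁻¹⁹ J/eV) / (6.626×10⁻³⁴ J·s)
f₀ = 6.4802e+14 Hz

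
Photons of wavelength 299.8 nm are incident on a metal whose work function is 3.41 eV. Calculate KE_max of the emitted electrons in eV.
0.7256 eV

Using Einstein's photoelectric equation: KE_max = hf - φ = hc/λ - φ

First, calculate the photon energy:
E_photon = hc/λ = (6.626×10⁻³⁴ J·s)(3×10⁸ m/s) / (299.8×10⁻⁹ m)
E_photon = 4.1356 eV

Then, the maximum kinetic energy:
KE_max = E_photon - φ = 4.1356 eV - 3.41 eV = 0.7256 eV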